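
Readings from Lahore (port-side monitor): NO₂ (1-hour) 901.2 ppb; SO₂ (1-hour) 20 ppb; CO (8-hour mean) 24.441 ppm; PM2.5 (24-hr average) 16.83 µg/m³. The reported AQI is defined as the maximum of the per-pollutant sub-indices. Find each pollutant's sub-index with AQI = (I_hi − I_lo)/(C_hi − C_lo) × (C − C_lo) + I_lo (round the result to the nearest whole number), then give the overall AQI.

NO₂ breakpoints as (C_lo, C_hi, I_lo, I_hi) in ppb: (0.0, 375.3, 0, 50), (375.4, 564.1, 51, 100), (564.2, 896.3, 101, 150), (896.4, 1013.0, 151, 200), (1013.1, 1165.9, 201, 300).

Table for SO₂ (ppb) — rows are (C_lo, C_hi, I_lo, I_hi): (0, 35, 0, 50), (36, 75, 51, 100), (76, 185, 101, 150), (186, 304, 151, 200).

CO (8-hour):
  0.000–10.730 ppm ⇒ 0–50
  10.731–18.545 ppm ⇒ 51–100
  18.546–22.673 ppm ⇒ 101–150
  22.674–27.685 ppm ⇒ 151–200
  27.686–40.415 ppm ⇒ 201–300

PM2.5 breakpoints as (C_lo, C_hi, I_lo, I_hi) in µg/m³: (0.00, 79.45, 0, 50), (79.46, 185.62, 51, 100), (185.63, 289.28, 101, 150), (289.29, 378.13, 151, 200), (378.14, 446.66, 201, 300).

168

NO₂: row 896.4–1013.0 (AQI 151–200). (200−151)·(901.2−896.4)/(1013.0−896.4) + 151 = 49·4.8/116.6 + 151 ≈ 153.02 → 153.
SO₂: 20 lies in 0–35, so I_lo=0, I_hi=50, C_lo=0, C_hi=35.
(50−0)/(35−0) × (20−0) + 0 = 50/35 × 20 + 0 ≈ 28.57 → 29.
CO: 24.441 lies in 22.674–27.685, so I_lo=151, I_hi=200, C_lo=22.674, C_hi=27.685.
(200−151)/(27.685−22.674) × (24.441−22.674) + 151 = 49/5.011 × 1.767 + 151 ≈ 168.28 → 168.
PM2.5: 16.83 lies in 0.00–79.45, so I_lo=0, I_hi=50, C_lo=0.00, C_hi=79.45.
(50−0)/(79.45−0.00) × (16.83−0.00) + 0 = 50/79.45 × 16.83 + 0 ≈ 10.59 → 11.
Sub-indices: NO₂→153, SO₂→29, CO→168, PM2.5→11. Overall AQI = max = 168; dominant pollutant is CO.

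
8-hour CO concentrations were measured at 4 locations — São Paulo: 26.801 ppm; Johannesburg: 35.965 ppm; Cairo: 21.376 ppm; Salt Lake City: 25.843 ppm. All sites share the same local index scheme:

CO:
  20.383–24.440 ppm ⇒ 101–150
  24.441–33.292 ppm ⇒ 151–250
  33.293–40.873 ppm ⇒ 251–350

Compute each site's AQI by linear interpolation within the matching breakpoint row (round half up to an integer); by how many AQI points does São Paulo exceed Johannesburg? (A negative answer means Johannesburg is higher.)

-109

São Paulo: 26.801 ∈ [24.441, 33.292] ↔ index [151, 250].
151 + (26.801−24.441)·(250−151)/(33.292−24.441) = 151 + 2.360·99/8.851 ≈ 177.40, so AQI = 177.
Johannesburg 35.965: bracket 33.293–40.873 → index 251–350; slope 99/7.580, offset 2.672.
AQI = 251 + 99/7.580·2.672 ≈ 285.90 ⇒ 286.
Cairo: 21.376 lies in 20.383–24.440, so I_lo=101, I_hi=150, C_lo=20.383, C_hi=24.440.
(150−101)/(24.440−20.383) × (21.376−20.383) + 101 = 49/4.057 × 0.993 + 101 ≈ 112.99 → 113.
Salt Lake City 25.843: bracket 24.441–33.292 → index 151–250; slope 99/8.851, offset 1.402.
AQI = 151 + 99/8.851·1.402 ≈ 166.68 ⇒ 167.
AQIs: São Paulo=177, Johannesburg=286, Cairo=113, Salt Lake City=167. São Paulo (177) − Johannesburg (286) = -109.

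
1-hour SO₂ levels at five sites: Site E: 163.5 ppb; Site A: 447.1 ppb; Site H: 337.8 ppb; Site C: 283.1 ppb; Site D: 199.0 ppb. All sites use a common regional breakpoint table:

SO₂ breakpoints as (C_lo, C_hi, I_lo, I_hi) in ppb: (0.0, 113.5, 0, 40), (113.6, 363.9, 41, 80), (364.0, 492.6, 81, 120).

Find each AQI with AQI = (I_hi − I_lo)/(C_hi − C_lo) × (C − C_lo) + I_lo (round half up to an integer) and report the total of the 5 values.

Site E 163.5: bracket 113.6–363.9 → index 41–80; slope 39/250.3, offset 49.9.
AQI = 41 + 39/250.3·49.9 ≈ 48.78 ⇒ 49.
Site A: 447.1 ∈ [364.0, 492.6] ↔ index [81, 120].
81 + (447.1−364.0)·(120−81)/(492.6−364.0) = 81 + 83.1·39/128.6 ≈ 106.20, so AQI = 106.
Site H 337.8: bracket 113.6–363.9 → index 41–80; slope 39/250.3, offset 224.2.
AQI = 41 + 39/250.3·224.2 ≈ 75.93 ⇒ 76.
Site C: row 113.6–363.9 (AQI 41–80). (80−41)·(283.1−113.6)/(363.9−113.6) + 41 = 39·169.5/250.3 + 41 ≈ 67.41 → 67.
Site D: 199.0 ∈ [113.6, 363.9] ↔ index [41, 80].
41 + (199.0−113.6)·(80−41)/(363.9−113.6) = 41 + 85.4·39/250.3 ≈ 54.31, so AQI = 54.
AQIs: Site E=49, Site A=106, Site H=76, Site C=67, Site D=54. Sum = 49 + 106 + 76 + 67 + 54 = 352.

352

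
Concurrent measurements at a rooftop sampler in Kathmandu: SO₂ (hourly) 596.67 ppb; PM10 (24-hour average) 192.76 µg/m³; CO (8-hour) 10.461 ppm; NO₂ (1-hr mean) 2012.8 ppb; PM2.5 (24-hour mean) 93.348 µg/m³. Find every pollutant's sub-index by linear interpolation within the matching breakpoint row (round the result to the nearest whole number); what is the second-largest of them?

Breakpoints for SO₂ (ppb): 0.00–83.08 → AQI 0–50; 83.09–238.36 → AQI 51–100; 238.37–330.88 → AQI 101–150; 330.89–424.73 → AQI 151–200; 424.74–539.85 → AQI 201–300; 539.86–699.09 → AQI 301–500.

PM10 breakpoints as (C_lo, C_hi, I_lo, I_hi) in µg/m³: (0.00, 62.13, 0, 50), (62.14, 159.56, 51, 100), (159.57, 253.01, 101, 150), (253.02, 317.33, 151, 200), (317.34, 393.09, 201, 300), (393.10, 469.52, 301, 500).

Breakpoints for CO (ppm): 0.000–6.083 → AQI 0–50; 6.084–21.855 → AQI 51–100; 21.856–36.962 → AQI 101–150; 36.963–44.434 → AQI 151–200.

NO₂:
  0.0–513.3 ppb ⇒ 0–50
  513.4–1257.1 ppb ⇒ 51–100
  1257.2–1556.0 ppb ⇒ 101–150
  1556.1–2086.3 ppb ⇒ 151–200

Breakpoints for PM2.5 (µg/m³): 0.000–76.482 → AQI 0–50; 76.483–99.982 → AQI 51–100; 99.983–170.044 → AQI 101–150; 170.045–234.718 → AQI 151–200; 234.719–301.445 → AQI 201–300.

SO₂: 596.67 lies in 539.86–699.09, so I_lo=301, I_hi=500, C_lo=539.86, C_hi=699.09.
(500−301)/(699.09−539.86) × (596.67−539.86) + 301 = 199/159.23 × 56.81 + 301 ≈ 372.00 → 372.
PM10: 192.76 lies in 159.57–253.01, so I_lo=101, I_hi=150, C_lo=159.57, C_hi=253.01.
(150−101)/(253.01−159.57) × (192.76−159.57) + 101 = 49/93.44 × 33.19 + 101 ≈ 118.40 → 118.
CO: row 6.084–21.855 (AQI 51–100). (100−51)·(10.461−6.084)/(21.855−6.084) + 51 = 49·4.377/15.771 + 51 ≈ 64.60 → 65.
NO₂: 2012.8 ∈ [1556.1, 2086.3] ↔ index [151, 200].
151 + (2012.8−1556.1)·(200−151)/(2086.3−1556.1) = 151 + 456.7·49/530.2 ≈ 193.21, so AQI = 193.
PM2.5: row 76.483–99.982 (AQI 51–100). (100−51)·(93.348−76.483)/(99.982−76.483) + 51 = 49·16.865/23.499 + 51 ≈ 86.17 → 86.
Sub-indices: SO₂→372, PM10→118, CO→65, NO₂→193, PM2.5→86. Ranked high→low: 372, 193, 118, 86, 65. Second-highest sub-index = 193.

193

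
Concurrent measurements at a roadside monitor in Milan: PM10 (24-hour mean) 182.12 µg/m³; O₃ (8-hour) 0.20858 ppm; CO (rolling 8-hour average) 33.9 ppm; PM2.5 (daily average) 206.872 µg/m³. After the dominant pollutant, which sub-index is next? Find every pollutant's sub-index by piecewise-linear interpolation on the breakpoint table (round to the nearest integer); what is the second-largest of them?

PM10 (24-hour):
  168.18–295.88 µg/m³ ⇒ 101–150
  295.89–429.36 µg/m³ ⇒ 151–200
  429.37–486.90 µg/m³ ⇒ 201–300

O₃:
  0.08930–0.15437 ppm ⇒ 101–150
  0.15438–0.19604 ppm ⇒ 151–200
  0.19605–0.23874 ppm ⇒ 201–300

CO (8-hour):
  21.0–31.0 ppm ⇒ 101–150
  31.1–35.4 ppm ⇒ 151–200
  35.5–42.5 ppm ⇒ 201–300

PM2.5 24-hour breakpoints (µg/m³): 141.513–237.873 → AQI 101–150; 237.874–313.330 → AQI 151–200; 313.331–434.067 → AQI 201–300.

183

PM10: 182.12 ∈ [168.18, 295.88] ↔ index [101, 150].
101 + (182.12−168.18)·(150−101)/(295.88−168.18) = 101 + 13.94·49/127.70 ≈ 106.35, so AQI = 106.
O₃: 0.20858 ∈ [0.19605, 0.23874] ↔ index [201, 300].
201 + (0.20858−0.19605)·(300−201)/(0.23874−0.19605) = 201 + 0.01253·99/0.04269 ≈ 230.06, so AQI = 230.
CO 33.9: bracket 31.1–35.4 → index 151–200; slope 49/4.3, offset 2.8.
AQI = 151 + 49/4.3·2.8 ≈ 182.91 ⇒ 183.
PM2.5: 206.872 ∈ [141.513, 237.873] ↔ index [101, 150].
101 + (206.872−141.513)·(150−101)/(237.873−141.513) = 101 + 65.359·49/96.360 ≈ 134.24, so AQI = 134.
Sub-indices: PM10→106, O₃→230, CO→183, PM2.5→134. Ranked high→low: 230, 183, 134, 106. Second-highest sub-index = 183.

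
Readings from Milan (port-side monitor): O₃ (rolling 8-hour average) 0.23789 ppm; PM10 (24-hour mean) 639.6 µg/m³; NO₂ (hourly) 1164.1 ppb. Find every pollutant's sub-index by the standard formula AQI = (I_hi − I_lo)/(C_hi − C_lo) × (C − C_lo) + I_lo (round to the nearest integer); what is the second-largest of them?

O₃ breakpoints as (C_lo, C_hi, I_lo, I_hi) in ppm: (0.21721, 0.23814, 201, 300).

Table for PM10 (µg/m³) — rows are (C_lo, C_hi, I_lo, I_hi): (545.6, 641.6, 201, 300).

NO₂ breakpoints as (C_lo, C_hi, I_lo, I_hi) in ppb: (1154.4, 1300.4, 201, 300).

O₃: 0.23789 lies in 0.21721–0.23814, so I_lo=201, I_hi=300, C_lo=0.21721, C_hi=0.23814.
(300−201)/(0.23814−0.21721) × (0.23789−0.21721) + 201 = 99/0.02093 × 0.02068 + 201 ≈ 298.82 → 299.
PM10 639.6: bracket 545.6–641.6 → index 201–300; slope 99/96.0, offset 94.0.
AQI = 201 + 99/96.0·94.0 ≈ 297.94 ⇒ 298.
NO₂: 1164.1 ∈ [1154.4, 1300.4] ↔ index [201, 300].
201 + (1164.1−1154.4)·(300−201)/(1300.4−1154.4) = 201 + 9.7·99/146.0 ≈ 207.58, so AQI = 208.
Sub-indices: O₃→299, PM10→298, NO₂→208. Ranked high→low: 299, 298, 208. Second-highest sub-index = 298.

298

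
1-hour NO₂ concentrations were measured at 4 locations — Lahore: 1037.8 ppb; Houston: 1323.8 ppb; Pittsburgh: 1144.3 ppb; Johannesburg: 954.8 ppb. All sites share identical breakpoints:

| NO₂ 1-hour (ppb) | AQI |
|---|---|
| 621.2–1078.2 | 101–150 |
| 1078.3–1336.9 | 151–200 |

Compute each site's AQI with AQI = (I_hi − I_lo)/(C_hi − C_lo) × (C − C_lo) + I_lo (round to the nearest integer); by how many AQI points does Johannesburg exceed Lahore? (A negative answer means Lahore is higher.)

Lahore: row 621.2–1078.2 (AQI 101–150). (150−101)·(1037.8−621.2)/(1078.2−621.2) + 101 = 49·416.6/457.0 + 101 ≈ 145.67 → 146.
Houston 1323.8: bracket 1078.3–1336.9 → index 151–200; slope 49/258.6, offset 245.5.
AQI = 151 + 49/258.6·245.5 ≈ 197.52 ⇒ 198.
Pittsburgh: 1144.3 ∈ [1078.3, 1336.9] ↔ index [151, 200].
151 + (1144.3−1078.3)·(200−151)/(1336.9−1078.3) = 151 + 66.0·49/258.6 ≈ 163.51, so AQI = 164.
Johannesburg: row 621.2–1078.2 (AQI 101–150). (150−101)·(954.8−621.2)/(1078.2−621.2) + 101 = 49·333.6/457.0 + 101 ≈ 136.77 → 137.
AQIs: Lahore=146, Houston=198, Pittsburgh=164, Johannesburg=137. Johannesburg (137) − Lahore (146) = -9.

-9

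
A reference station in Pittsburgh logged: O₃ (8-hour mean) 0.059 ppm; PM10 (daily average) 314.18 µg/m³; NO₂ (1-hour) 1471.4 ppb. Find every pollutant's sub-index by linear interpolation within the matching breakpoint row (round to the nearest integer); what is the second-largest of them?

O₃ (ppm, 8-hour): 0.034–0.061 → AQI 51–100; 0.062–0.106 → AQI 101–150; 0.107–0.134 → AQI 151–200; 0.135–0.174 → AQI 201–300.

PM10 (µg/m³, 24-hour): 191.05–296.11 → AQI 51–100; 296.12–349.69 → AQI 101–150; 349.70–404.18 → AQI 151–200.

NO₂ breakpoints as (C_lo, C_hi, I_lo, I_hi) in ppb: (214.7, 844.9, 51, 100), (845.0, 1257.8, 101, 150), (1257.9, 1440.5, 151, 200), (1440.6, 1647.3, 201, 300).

O₃: 0.059 lies in 0.034–0.061, so I_lo=51, I_hi=100, C_lo=0.034, C_hi=0.061.
(100−51)/(0.061−0.034) × (0.059−0.034) + 51 = 49/0.027 × 0.025 + 51 ≈ 96.37 → 96.
PM10 314.18: bracket 296.12–349.69 → index 101–150; slope 49/53.57, offset 18.06.
AQI = 101 + 49/53.57·18.06 ≈ 117.52 ⇒ 118.
NO₂: 1471.4 ∈ [1440.6, 1647.3] ↔ index [201, 300].
201 + (1471.4−1440.6)·(300−201)/(1647.3−1440.6) = 201 + 30.8·99/206.7 ≈ 215.75, so AQI = 216.
Sub-indices: O₃→96, PM10→118, NO₂→216. Ranked high→low: 216, 118, 96. Second-highest sub-index = 118.

118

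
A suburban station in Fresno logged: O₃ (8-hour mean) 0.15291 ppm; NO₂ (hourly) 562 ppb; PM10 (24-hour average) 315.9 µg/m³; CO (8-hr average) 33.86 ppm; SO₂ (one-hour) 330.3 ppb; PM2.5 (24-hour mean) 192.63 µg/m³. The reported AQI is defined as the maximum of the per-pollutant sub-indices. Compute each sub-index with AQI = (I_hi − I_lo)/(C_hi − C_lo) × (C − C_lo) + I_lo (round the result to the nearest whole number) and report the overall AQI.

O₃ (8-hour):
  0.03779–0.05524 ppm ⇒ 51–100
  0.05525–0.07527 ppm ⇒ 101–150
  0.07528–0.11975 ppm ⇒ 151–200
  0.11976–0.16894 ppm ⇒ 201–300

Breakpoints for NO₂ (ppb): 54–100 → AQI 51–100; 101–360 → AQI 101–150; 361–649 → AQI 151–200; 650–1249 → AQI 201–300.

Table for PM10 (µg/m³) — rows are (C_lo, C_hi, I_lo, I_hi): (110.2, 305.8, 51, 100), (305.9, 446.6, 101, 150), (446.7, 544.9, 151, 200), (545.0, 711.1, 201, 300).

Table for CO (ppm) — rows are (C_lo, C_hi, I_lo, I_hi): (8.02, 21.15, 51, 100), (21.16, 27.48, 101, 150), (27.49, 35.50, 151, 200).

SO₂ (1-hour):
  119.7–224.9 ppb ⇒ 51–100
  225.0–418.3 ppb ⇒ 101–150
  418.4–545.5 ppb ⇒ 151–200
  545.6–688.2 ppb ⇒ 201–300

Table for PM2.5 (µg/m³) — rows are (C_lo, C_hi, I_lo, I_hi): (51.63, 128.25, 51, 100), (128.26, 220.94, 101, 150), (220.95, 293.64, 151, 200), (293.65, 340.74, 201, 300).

268

O₃: 0.15291 lies in 0.11976–0.16894, so I_lo=201, I_hi=300, C_lo=0.11976, C_hi=0.16894.
(300−201)/(0.16894−0.11976) × (0.15291−0.11976) + 201 = 99/0.04918 × 0.03315 + 201 ≈ 267.73 → 268.
NO₂: 562 ∈ [361, 649] ↔ index [151, 200].
151 + (562−361)·(200−151)/(649−361) = 151 + 201·49/288 ≈ 185.20, so AQI = 185.
PM10: 315.9 lies in 305.9–446.6, so I_lo=101, I_hi=150, C_lo=305.9, C_hi=446.6.
(150−101)/(446.6−305.9) × (315.9−305.9) + 101 = 49/140.7 × 10.0 + 101 ≈ 104.48 → 104.
CO: row 27.49–35.50 (AQI 151–200). (200−151)·(33.86−27.49)/(35.50−27.49) + 151 = 49·6.37/8.01 + 151 ≈ 189.97 → 190.
SO₂ 330.3: bracket 225.0–418.3 → index 101–150; slope 49/193.3, offset 105.3.
AQI = 101 + 49/193.3·105.3 ≈ 127.69 ⇒ 128.
PM2.5: 192.63 ∈ [128.26, 220.94] ↔ index [101, 150].
101 + (192.63−128.26)·(150−101)/(220.94−128.26) = 101 + 64.37·49/92.68 ≈ 135.03, so AQI = 135.
Sub-indices: O₃→268, NO₂→185, PM10→104, CO→190, SO₂→128, PM2.5→135. Overall AQI = max = 268; dominant pollutant is O₃.
AQI 268: Very Unhealthy.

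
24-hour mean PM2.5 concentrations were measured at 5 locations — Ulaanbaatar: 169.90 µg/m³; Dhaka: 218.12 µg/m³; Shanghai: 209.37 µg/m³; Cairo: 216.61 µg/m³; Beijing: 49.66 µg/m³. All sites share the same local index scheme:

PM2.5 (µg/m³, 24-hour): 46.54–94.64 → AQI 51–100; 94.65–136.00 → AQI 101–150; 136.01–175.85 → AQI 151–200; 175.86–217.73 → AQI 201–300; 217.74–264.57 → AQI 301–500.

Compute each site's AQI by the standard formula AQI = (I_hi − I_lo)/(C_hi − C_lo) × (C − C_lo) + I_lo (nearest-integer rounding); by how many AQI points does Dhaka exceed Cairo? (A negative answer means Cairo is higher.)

6

Ulaanbaatar: row 136.01–175.85 (AQI 151–200). (200−151)·(169.90−136.01)/(175.85−136.01) + 151 = 49·33.89/39.84 + 151 ≈ 192.68 → 193.
Dhaka: 218.12 lies in 217.74–264.57, so I_lo=301, I_hi=500, C_lo=217.74, C_hi=264.57.
(500−301)/(264.57−217.74) × (218.12−217.74) + 301 = 199/46.83 × 0.38 + 301 ≈ 302.61 → 303.
Shanghai 209.37: bracket 175.86–217.73 → index 201–300; slope 99/41.87, offset 33.51.
AQI = 201 + 99/41.87·33.51 ≈ 280.23 ⇒ 280.
Cairo: 216.61 lies in 175.86–217.73, so I_lo=201, I_hi=300, C_lo=175.86, C_hi=217.73.
(300−201)/(217.73−175.86) × (216.61−175.86) + 201 = 99/41.87 × 40.75 + 201 ≈ 297.35 → 297.
Beijing: row 46.54–94.64 (AQI 51–100). (100−51)·(49.66−46.54)/(94.64−46.54) + 51 = 49·3.12/48.10 + 51 ≈ 54.18 → 54.
AQIs: Ulaanbaatar=193, Dhaka=303, Shanghai=280, Cairo=297, Beijing=54. Dhaka (303) − Cairo (297) = 6.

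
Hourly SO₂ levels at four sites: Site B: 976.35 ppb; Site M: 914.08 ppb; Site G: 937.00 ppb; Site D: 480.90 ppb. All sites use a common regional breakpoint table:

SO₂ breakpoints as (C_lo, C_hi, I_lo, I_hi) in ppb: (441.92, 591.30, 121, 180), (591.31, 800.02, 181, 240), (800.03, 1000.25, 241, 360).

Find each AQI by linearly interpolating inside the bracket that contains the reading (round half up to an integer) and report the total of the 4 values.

1113

Site B: 976.35 ∈ [800.03, 1000.25] ↔ index [241, 360].
241 + (976.35−800.03)·(360−241)/(1000.25−800.03) = 241 + 176.32·119/200.22 ≈ 345.80, so AQI = 346.
Site M 914.08: bracket 800.03–1000.25 → index 241–360; slope 119/200.22, offset 114.05.
AQI = 241 + 119/200.22·114.05 ≈ 308.79 ⇒ 309.
Site G: 937.00 ∈ [800.03, 1000.25] ↔ index [241, 360].
241 + (937.00−800.03)·(360−241)/(1000.25−800.03) = 241 + 136.97·119/200.22 ≈ 322.41, so AQI = 322.
Site D 480.90: bracket 441.92–591.30 → index 121–180; slope 59/149.38, offset 38.98.
AQI = 121 + 59/149.38·38.98 ≈ 136.40 ⇒ 136.
AQIs: Site B=346, Site M=309, Site G=322, Site D=136. Sum = 346 + 309 + 322 + 136 = 1113.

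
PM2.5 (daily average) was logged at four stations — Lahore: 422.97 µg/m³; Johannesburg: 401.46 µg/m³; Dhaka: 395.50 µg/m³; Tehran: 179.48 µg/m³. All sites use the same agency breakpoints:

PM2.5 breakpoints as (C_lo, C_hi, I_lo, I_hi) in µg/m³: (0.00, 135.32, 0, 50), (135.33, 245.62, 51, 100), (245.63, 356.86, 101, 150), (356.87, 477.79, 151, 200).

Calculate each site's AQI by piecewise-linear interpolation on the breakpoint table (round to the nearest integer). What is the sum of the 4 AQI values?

Lahore: 422.97 lies in 356.87–477.79, so I_lo=151, I_hi=200, C_lo=356.87, C_hi=477.79.
(200−151)/(477.79−356.87) × (422.97−356.87) + 151 = 49/120.92 × 66.10 + 151 ≈ 177.79 → 178.
Johannesburg: 401.46 lies in 356.87–477.79, so I_lo=151, I_hi=200, C_lo=356.87, C_hi=477.79.
(200−151)/(477.79−356.87) × (401.46−356.87) + 151 = 49/120.92 × 44.59 + 151 ≈ 169.07 → 169.
Dhaka 395.50: bracket 356.87–477.79 → index 151–200; slope 49/120.92, offset 38.63.
AQI = 151 + 49/120.92·38.63 ≈ 166.65 ⇒ 167.
Tehran 179.48: bracket 135.33–245.62 → index 51–100; slope 49/110.29, offset 44.15.
AQI = 51 + 49/110.29·44.15 ≈ 70.62 ⇒ 71.
AQIs: Lahore=178, Johannesburg=169, Dhaka=167, Tehran=71. Sum = 178 + 169 + 167 + 71 = 585.

585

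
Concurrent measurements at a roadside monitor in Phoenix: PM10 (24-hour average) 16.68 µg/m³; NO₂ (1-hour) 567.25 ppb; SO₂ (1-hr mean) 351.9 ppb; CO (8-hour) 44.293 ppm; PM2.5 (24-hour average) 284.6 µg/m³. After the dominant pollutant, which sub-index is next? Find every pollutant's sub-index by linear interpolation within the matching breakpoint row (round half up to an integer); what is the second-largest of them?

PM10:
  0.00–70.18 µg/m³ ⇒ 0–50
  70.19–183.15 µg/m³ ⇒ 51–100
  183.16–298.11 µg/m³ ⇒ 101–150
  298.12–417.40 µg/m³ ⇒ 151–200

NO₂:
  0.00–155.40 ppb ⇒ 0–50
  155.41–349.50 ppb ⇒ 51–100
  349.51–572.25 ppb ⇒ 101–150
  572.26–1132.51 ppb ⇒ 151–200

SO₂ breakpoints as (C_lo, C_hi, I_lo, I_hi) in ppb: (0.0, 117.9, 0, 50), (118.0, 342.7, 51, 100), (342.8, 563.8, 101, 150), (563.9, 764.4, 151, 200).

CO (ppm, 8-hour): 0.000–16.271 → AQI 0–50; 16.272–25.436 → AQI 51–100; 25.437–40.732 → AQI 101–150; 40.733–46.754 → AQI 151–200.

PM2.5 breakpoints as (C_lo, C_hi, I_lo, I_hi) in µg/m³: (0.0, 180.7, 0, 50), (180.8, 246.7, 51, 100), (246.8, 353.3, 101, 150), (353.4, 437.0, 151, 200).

149

PM10 16.68: bracket 0.00–70.18 → index 0–50; slope 50/70.18, offset 16.68.
AQI = 0 + 50/70.18·16.68 ≈ 11.88 ⇒ 12.
NO₂: 567.25 ∈ [349.51, 572.25] ↔ index [101, 150].
101 + (567.25−349.51)·(150−101)/(572.25−349.51) = 101 + 217.74·49/222.74 ≈ 148.90, so AQI = 149.
SO₂: 351.9 lies in 342.8–563.8, so I_lo=101, I_hi=150, C_lo=342.8, C_hi=563.8.
(150−101)/(563.8−342.8) × (351.9−342.8) + 101 = 49/221.0 × 9.1 + 101 ≈ 103.02 → 103.
CO 44.293: bracket 40.733–46.754 → index 151–200; slope 49/6.021, offset 3.560.
AQI = 151 + 49/6.021·3.560 ≈ 179.97 ⇒ 180.
PM2.5 284.6: bracket 246.8–353.3 → index 101–150; slope 49/106.5, offset 37.8.
AQI = 101 + 49/106.5·37.8 ≈ 118.39 ⇒ 118.
Sub-indices: PM10→12, NO₂→149, SO₂→103, CO→180, PM2.5→118. Ranked high→low: 180, 149, 118, 103, 12. Second-highest sub-index = 149.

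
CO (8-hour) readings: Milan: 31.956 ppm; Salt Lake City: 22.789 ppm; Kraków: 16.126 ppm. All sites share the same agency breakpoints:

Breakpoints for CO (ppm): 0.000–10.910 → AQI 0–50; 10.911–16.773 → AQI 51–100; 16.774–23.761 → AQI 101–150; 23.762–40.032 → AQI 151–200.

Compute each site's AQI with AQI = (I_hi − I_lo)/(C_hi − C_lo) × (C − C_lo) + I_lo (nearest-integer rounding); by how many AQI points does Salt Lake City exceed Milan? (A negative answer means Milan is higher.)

-33

Milan: 31.956 ∈ [23.762, 40.032] ↔ index [151, 200].
151 + (31.956−23.762)·(200−151)/(40.032−23.762) = 151 + 8.194·49/16.270 ≈ 175.68, so AQI = 176.
Salt Lake City 22.789: bracket 16.774–23.761 → index 101–150; slope 49/6.987, offset 6.015.
AQI = 101 + 49/6.987·6.015 ≈ 143.18 ⇒ 143.
Kraków: row 10.911–16.773 (AQI 51–100). (100−51)·(16.126−10.911)/(16.773−10.911) + 51 = 49·5.215/5.862 + 51 ≈ 94.59 → 95.
AQIs: Milan=176, Salt Lake City=143, Kraków=95. Salt Lake City (143) − Milan (176) = -33.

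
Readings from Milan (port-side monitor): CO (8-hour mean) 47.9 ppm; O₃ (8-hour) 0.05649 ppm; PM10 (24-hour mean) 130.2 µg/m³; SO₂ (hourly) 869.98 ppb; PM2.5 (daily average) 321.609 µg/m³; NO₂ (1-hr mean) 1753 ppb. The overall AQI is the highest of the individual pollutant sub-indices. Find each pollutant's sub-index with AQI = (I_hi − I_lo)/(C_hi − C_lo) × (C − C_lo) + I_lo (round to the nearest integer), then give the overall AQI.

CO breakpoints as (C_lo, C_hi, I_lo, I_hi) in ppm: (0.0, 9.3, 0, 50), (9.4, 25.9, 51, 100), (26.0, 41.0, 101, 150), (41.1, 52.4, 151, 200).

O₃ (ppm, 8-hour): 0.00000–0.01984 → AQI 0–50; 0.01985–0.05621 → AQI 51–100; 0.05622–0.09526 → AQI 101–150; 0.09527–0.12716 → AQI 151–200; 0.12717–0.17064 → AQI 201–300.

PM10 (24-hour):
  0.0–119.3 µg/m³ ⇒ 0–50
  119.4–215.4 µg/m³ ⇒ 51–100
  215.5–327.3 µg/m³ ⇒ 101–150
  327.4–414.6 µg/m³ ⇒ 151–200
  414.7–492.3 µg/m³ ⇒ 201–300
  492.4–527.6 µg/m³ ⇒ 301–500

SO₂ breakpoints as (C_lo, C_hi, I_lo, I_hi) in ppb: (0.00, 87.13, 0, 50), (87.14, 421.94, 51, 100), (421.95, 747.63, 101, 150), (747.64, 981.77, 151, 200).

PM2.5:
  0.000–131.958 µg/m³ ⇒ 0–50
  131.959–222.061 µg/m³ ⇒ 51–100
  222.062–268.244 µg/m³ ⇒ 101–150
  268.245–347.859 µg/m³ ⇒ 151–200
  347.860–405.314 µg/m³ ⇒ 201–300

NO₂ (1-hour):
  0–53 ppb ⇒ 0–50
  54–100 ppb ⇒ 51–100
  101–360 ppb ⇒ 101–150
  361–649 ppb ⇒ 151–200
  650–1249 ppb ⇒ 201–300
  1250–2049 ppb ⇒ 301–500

CO 47.9: bracket 41.1–52.4 → index 151–200; slope 49/11.3, offset 6.8.
AQI = 151 + 49/11.3·6.8 ≈ 180.49 ⇒ 180.
O₃: 0.05649 lies in 0.05622–0.09526, so I_lo=101, I_hi=150, C_lo=0.05622, C_hi=0.09526.
(150−101)/(0.09526−0.05622) × (0.05649−0.05622) + 101 = 49/0.03904 × 0.00027 + 101 ≈ 101.34 → 101.
PM10: 130.2 ∈ [119.4, 215.4] ↔ index [51, 100].
51 + (130.2−119.4)·(100−51)/(215.4−119.4) = 51 + 10.8·49/96.0 ≈ 56.51, so AQI = 57.
SO₂: row 747.64–981.77 (AQI 151–200). (200−151)·(869.98−747.64)/(981.77−747.64) + 151 = 49·122.34/234.13 + 151 ≈ 176.60 → 177.
PM2.5: 321.609 ∈ [268.245, 347.859] ↔ index [151, 200].
151 + (321.609−268.245)·(200−151)/(347.859−268.245) = 151 + 53.364·49/79.614 ≈ 183.84, so AQI = 184.
NO₂ 1753: bracket 1250–2049 → index 301–500; slope 199/799, offset 503.
AQI = 301 + 199/799·503 ≈ 426.28 ⇒ 426.
Sub-indices: CO→180, O₃→101, PM10→57, SO₂→177, PM2.5→184, NO₂→426. Overall AQI = max = 426; dominant pollutant is NO₂.

426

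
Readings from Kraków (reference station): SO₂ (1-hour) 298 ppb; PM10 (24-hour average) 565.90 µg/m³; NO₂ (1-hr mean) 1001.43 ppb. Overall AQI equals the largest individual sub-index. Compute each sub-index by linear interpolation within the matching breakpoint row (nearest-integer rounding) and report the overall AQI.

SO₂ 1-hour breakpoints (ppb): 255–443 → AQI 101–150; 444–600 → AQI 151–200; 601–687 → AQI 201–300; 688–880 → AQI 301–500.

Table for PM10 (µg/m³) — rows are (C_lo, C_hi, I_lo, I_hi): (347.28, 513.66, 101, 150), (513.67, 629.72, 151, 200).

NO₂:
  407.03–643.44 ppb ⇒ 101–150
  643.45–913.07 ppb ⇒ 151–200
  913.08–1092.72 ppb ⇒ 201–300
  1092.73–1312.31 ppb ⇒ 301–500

250

SO₂ 298: bracket 255–443 → index 101–150; slope 49/188, offset 43.
AQI = 101 + 49/188·43 ≈ 112.21 ⇒ 112.
PM10 565.90: bracket 513.67–629.72 → index 151–200; slope 49/116.05, offset 52.23.
AQI = 151 + 49/116.05·52.23 ≈ 173.05 ⇒ 173.
NO₂ 1001.43: bracket 913.08–1092.72 → index 201–300; slope 99/179.64, offset 88.35.
AQI = 201 + 99/179.64·88.35 ≈ 249.69 ⇒ 250.
Sub-indices: SO₂→112, PM10→173, NO₂→250. Overall AQI = max = 250; dominant pollutant is NO₂.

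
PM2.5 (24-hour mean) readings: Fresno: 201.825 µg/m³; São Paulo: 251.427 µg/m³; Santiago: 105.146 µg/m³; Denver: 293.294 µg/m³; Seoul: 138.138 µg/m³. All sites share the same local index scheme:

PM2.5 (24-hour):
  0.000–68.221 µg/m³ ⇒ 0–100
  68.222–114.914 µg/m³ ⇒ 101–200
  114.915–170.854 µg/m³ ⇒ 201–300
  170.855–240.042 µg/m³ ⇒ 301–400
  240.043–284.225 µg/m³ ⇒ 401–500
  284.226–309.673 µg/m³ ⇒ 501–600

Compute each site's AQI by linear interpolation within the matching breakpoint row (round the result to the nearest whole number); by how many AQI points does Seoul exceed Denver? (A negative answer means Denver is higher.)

-294

Fresno: 201.825 lies in 170.855–240.042, so I_lo=301, I_hi=400, C_lo=170.855, C_hi=240.042.
(400−301)/(240.042−170.855) × (201.825−170.855) + 301 = 99/69.187 × 30.970 + 301 ≈ 345.32 → 345.
São Paulo: 251.427 ∈ [240.043, 284.225] ↔ index [401, 500].
401 + (251.427−240.043)·(500−401)/(284.225−240.043) = 401 + 11.384·99/44.182 ≈ 426.51, so AQI = 427.
Santiago: 105.146 lies in 68.222–114.914, so I_lo=101, I_hi=200, C_lo=68.222, C_hi=114.914.
(200−101)/(114.914−68.222) × (105.146−68.222) + 101 = 99/46.692 × 36.924 + 101 ≈ 179.29 → 179.
Denver 293.294: bracket 284.226–309.673 → index 501–600; slope 99/25.447, offset 9.068.
AQI = 501 + 99/25.447·9.068 ≈ 536.28 ⇒ 536.
Seoul: row 114.915–170.854 (AQI 201–300). (300−201)·(138.138−114.915)/(170.854−114.915) + 201 = 99·23.223/55.939 + 201 ≈ 242.10 → 242.
AQIs: Fresno=345, São Paulo=427, Santiago=179, Denver=536, Seoul=242. Seoul (242) − Denver (536) = -294.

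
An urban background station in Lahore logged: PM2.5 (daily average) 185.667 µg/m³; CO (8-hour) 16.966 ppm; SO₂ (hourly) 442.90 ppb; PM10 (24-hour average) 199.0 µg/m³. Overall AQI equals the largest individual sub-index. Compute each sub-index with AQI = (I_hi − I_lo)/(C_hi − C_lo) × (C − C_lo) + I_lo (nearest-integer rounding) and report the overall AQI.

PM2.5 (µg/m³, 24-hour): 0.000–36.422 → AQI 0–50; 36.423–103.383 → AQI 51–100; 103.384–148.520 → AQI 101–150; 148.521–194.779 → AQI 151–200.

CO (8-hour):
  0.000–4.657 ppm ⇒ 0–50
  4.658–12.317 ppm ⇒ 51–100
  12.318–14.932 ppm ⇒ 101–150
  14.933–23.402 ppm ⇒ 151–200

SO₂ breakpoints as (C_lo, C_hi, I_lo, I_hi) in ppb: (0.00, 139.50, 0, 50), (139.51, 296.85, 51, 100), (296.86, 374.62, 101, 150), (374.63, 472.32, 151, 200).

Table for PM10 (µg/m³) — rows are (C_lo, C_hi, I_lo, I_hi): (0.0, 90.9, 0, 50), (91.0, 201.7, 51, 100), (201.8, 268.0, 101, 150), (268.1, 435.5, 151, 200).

PM2.5 185.667: bracket 148.521–194.779 → index 151–200; slope 49/46.258, offset 37.146.
AQI = 151 + 49/46.258·37.146 ≈ 190.35 ⇒ 190.
CO: 16.966 ∈ [14.933, 23.402] ↔ index [151, 200].
151 + (16.966−14.933)·(200−151)/(23.402−14.933) = 151 + 2.033·49/8.469 ≈ 162.76, so AQI = 163.
SO₂: row 374.63–472.32 (AQI 151–200). (200−151)·(442.90−374.63)/(472.32−374.63) + 151 = 49·68.27/97.69 + 151 ≈ 185.24 → 185.
PM10: 199.0 lies in 91.0–201.7, so I_lo=51, I_hi=100, C_lo=91.0, C_hi=201.7.
(100−51)/(201.7−91.0) × (199.0−91.0) + 51 = 49/110.7 × 108.0 + 51 ≈ 98.80 → 99.
Sub-indices: PM2.5→190, CO→163, SO₂→185, PM10→99. Overall AQI = max = 190; dominant pollutant is PM2.5.
AQI 190: Unhealthy.

190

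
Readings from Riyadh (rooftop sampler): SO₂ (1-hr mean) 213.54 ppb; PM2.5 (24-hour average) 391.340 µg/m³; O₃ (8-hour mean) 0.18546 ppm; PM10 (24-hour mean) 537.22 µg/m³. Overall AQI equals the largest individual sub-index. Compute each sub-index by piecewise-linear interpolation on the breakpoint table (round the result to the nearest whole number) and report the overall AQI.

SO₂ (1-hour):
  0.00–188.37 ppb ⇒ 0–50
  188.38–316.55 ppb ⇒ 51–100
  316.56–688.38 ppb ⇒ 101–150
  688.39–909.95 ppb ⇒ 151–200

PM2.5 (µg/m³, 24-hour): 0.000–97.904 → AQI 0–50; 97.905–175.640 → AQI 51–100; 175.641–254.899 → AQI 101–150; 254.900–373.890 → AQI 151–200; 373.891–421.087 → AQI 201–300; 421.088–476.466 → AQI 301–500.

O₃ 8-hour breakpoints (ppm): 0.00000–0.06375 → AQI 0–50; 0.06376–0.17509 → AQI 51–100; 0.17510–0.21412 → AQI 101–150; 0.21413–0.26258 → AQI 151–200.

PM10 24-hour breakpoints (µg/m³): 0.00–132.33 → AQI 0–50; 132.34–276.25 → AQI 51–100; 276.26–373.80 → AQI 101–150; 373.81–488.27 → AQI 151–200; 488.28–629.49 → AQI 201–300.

SO₂ 213.54: bracket 188.38–316.55 → index 51–100; slope 49/128.17, offset 25.16.
AQI = 51 + 49/128.17·25.16 ≈ 60.62 ⇒ 61.
PM2.5: 391.340 ∈ [373.891, 421.087] ↔ index [201, 300].
201 + (391.340−373.891)·(300−201)/(421.087−373.891) = 201 + 17.449·99/47.196 ≈ 237.60, so AQI = 238.
O₃ 0.18546: bracket 0.17510–0.21412 → index 101–150; slope 49/0.03902, offset 0.01036.
AQI = 101 + 49/0.03902·0.01036 ≈ 114.01 ⇒ 114.
PM10: 537.22 lies in 488.28–629.49, so I_lo=201, I_hi=300, C_lo=488.28, C_hi=629.49.
(300−201)/(629.49−488.28) × (537.22−488.28) + 201 = 99/141.21 × 48.94 + 201 ≈ 235.31 → 235.
Sub-indices: SO₂→61, PM2.5→238, O₃→114, PM10→235. Overall AQI = max = 238; dominant pollutant is PM2.5.
AQI 238: Very Unhealthy.

238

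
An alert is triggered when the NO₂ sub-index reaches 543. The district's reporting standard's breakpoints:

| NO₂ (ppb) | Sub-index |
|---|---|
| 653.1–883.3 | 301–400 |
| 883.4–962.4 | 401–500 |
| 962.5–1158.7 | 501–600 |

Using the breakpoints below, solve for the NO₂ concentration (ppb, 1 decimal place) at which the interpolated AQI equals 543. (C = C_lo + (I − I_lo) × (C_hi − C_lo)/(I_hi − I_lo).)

1045.7

AQI 543 lies in the 501–600 band, which corresponds to 962.5–1158.7 ppb.
C = 962.5 + (543−501)×(1158.7−962.5)/(600−501) = 962.5 + 42×196.2/99 ≈ 1045.736 ppb → 1045.7 ppb to 1 dp.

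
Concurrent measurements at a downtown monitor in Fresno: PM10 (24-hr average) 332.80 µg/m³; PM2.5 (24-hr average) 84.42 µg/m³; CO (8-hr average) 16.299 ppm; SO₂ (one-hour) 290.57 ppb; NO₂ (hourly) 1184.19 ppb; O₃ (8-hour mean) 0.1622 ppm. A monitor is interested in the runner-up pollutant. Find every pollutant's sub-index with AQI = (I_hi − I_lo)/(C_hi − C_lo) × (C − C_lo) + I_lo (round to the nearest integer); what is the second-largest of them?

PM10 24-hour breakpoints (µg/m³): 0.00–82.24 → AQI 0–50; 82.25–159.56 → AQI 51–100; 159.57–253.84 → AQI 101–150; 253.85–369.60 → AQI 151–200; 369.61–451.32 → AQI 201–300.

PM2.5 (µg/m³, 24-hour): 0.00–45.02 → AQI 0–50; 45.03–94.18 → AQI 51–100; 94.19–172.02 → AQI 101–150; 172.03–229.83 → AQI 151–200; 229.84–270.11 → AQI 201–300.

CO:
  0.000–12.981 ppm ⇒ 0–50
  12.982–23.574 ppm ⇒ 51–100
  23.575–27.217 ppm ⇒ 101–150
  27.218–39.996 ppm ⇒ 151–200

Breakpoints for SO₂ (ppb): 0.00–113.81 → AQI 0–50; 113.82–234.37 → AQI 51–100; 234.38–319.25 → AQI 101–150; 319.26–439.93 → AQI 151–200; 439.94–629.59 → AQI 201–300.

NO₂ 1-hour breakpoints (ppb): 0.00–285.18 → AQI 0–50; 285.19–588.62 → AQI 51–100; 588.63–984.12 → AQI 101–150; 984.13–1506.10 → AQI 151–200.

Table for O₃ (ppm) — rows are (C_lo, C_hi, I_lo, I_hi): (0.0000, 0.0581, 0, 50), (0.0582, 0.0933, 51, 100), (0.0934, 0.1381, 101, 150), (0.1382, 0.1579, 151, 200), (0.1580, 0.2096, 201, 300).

184

PM10: 332.80 lies in 253.85–369.60, so I_lo=151, I_hi=200, C_lo=253.85, C_hi=369.60.
(200−151)/(369.60−253.85) × (332.80−253.85) + 151 = 49/115.75 × 78.95 + 151 ≈ 184.42 → 184.
PM2.5 84.42: bracket 45.03–94.18 → index 51–100; slope 49/49.15, offset 39.39.
AQI = 51 + 49/49.15·39.39 ≈ 90.27 ⇒ 90.
CO: row 12.982–23.574 (AQI 51–100). (100−51)·(16.299−12.982)/(23.574−12.982) + 51 = 49·3.317/10.592 + 51 ≈ 66.34 → 66.
SO₂: 290.57 lies in 234.38–319.25, so I_lo=101, I_hi=150, C_lo=234.38, C_hi=319.25.
(150−101)/(319.25−234.38) × (290.57−234.38) + 101 = 49/84.87 × 56.19 + 101 ≈ 133.44 → 133.
NO₂: 1184.19 lies in 984.13–1506.10, so I_lo=151, I_hi=200, C_lo=984.13, C_hi=1506.10.
(200−151)/(1506.10−984.13) × (1184.19−984.13) + 151 = 49/521.97 × 200.06 + 151 ≈ 169.78 → 170.
O₃: 0.1622 lies in 0.1580–0.2096, so I_lo=201, I_hi=300, C_lo=0.1580, C_hi=0.2096.
(300−201)/(0.2096−0.1580) × (0.1622−0.1580) + 201 = 99/0.0516 × 0.0042 + 201 ≈ 209.06 → 209.
Sub-indices: PM10→184, PM2.5→90, CO→66, SO₂→133, NO₂→170, O₃→209. Ranked high→low: 209, 184, 170, 133, 90, 66. Second-highest sub-index = 184.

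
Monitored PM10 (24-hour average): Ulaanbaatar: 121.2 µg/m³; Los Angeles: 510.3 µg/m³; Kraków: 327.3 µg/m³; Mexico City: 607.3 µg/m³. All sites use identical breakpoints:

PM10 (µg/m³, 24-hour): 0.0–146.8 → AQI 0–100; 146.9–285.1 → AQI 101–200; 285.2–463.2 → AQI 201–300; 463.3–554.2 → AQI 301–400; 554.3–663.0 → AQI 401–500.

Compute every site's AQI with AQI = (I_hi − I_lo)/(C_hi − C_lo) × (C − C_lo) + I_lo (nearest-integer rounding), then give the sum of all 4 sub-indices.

1108

Ulaanbaatar: 121.2 ∈ [0.0, 146.8] ↔ index [0, 100].
0 + (121.2−0.0)·(100−0)/(146.8−0.0) = 0 + 121.2·100/146.8 ≈ 82.56, so AQI = 83.
Los Angeles: 510.3 lies in 463.3–554.2, so I_lo=301, I_hi=400, C_lo=463.3, C_hi=554.2.
(400−301)/(554.2−463.3) × (510.3−463.3) + 301 = 99/90.9 × 47.0 + 301 ≈ 352.19 → 352.
Kraków 327.3: bracket 285.2–463.2 → index 201–300; slope 99/178.0, offset 42.1.
AQI = 201 + 99/178.0·42.1 ≈ 224.42 ⇒ 224.
Mexico City: 607.3 lies in 554.3–663.0, so I_lo=401, I_hi=500, C_lo=554.3, C_hi=663.0.
(500−401)/(663.0−554.3) × (607.3−554.3) + 401 = 99/108.7 × 53.0 + 401 ≈ 449.27 → 449.
AQIs: Ulaanbaatar=83, Los Angeles=352, Kraków=224, Mexico City=449. Sum = 83 + 352 + 224 + 449 = 1108.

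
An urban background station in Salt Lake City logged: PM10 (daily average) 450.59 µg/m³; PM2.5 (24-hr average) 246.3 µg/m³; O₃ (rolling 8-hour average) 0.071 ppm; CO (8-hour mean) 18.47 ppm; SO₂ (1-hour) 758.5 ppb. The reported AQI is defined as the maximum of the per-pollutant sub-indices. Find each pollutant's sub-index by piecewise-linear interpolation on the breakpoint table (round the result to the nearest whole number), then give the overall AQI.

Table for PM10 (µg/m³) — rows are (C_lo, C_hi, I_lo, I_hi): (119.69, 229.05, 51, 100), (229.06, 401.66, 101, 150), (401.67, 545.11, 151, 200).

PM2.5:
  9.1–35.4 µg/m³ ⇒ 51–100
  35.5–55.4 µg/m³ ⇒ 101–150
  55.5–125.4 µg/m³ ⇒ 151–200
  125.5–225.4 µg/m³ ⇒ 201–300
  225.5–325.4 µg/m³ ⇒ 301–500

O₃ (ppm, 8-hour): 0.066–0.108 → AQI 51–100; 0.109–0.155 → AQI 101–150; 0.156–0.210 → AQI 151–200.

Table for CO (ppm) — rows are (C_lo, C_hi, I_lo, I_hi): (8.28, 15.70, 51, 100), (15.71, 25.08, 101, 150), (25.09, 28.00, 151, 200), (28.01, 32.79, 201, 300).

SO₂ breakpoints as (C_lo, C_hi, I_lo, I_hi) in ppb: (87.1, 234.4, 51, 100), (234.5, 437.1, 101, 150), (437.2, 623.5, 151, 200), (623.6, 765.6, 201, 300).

342

PM10: row 401.67–545.11 (AQI 151–200). (200−151)·(450.59−401.67)/(545.11−401.67) + 151 = 49·48.92/143.44 + 151 ≈ 167.71 → 168.
PM2.5: 246.3 lies in 225.5–325.4, so I_lo=301, I_hi=500, C_lo=225.5, C_hi=325.4.
(500−301)/(325.4−225.5) × (246.3−225.5) + 301 = 199/99.9 × 20.8 + 301 ≈ 342.43 → 342.
O₃: 0.071 ∈ [0.066, 0.108] ↔ index [51, 100].
51 + (0.071−0.066)·(100−51)/(0.108−0.066) = 51 + 0.005·49/0.042 ≈ 56.83, so AQI = 57.
CO 18.47: bracket 15.71–25.08 → index 101–150; slope 49/9.37, offset 2.76.
AQI = 101 + 49/9.37·2.76 ≈ 115.43 ⇒ 115.
SO₂: 758.5 lies in 623.6–765.6, so I_lo=201, I_hi=300, C_lo=623.6, C_hi=765.6.
(300−201)/(765.6−623.6) × (758.5−623.6) + 201 = 99/142.0 × 134.9 + 201 ≈ 295.05 → 295.
Sub-indices: PM10→168, PM2.5→342, O₃→57, CO→115, SO₂→295. Overall AQI = max = 342; dominant pollutant is PM2.5.
AQI 342: Hazardous.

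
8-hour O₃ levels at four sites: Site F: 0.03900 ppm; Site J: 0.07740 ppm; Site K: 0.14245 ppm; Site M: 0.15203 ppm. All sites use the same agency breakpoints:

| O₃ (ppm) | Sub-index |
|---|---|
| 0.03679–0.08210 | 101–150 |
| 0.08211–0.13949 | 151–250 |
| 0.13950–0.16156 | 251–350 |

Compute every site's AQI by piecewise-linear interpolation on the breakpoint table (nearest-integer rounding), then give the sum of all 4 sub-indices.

Site F 0.03900: bracket 0.03679–0.08210 → index 101–150; slope 49/0.04531, offset 0.00221.
AQI = 101 + 49/0.04531·0.00221 ≈ 103.39 ⇒ 103.
Site J: row 0.03679–0.08210 (AQI 101–150). (150−101)·(0.07740−0.03679)/(0.08210−0.03679) + 101 = 49·0.04061/0.04531 + 101 ≈ 144.92 → 145.
Site K: 0.14245 lies in 0.13950–0.16156, so I_lo=251, I_hi=350, C_lo=0.13950, C_hi=0.16156.
(350−251)/(0.16156−0.13950) × (0.14245−0.13950) + 251 = 99/0.02206 × 0.00295 + 251 ≈ 264.24 → 264.
Site M: row 0.13950–0.16156 (AQI 251–350). (350−251)·(0.15203−0.13950)/(0.16156−0.13950) + 251 = 99·0.01253/0.02206 + 251 ≈ 307.23 → 307.
AQIs: Site F=103, Site J=145, Site K=264, Site M=307. Sum = 103 + 145 + 264 + 307 = 819.

819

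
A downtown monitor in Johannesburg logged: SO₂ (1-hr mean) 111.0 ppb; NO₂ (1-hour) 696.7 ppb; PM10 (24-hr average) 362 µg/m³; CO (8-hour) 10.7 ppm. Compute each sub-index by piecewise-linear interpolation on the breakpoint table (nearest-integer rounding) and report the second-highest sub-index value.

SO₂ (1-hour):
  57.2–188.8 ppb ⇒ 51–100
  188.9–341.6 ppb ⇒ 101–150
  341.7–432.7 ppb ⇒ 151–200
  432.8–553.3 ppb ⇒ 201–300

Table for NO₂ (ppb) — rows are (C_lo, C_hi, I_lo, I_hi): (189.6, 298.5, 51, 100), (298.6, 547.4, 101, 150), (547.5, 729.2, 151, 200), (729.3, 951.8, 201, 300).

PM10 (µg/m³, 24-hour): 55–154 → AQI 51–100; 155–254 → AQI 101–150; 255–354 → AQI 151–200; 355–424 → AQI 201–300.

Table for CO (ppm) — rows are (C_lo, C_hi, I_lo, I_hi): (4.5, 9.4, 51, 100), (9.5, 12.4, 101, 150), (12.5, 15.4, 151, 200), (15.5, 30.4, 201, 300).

SO₂ 111.0: bracket 57.2–188.8 → index 51–100; slope 49/131.6, offset 53.8.
AQI = 51 + 49/131.6·53.8 ≈ 71.03 ⇒ 71.
NO₂: row 547.5–729.2 (AQI 151–200). (200−151)·(696.7−547.5)/(729.2−547.5) + 151 = 49·149.2/181.7 + 151 ≈ 191.24 → 191.
PM10: 362 ∈ [355, 424] ↔ index [201, 300].
201 + (362−355)·(300−201)/(424−355) = 201 + 7·99/69 ≈ 211.04, so AQI = 211.
CO 10.7: bracket 9.5–12.4 → index 101–150; slope 49/2.9, offset 1.2.
AQI = 101 + 49/2.9·1.2 ≈ 121.28 ⇒ 121.
Sub-indices: SO₂→71, NO₂→191, PM10→211, CO→121. Ranked high→low: 211, 191, 121, 71. Second-highest sub-index = 191.

191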